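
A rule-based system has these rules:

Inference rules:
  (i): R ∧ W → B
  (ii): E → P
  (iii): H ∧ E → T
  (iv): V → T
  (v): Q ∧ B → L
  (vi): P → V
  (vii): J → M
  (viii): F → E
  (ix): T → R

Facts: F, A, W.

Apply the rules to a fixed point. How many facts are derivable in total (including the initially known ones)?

Round 1: (viii) [F → E]. New: E.
Round 2: (ii) [E → P]. New: P.
Round 3: (vi) [P → V]. New: V.
Round 4: (iv) [V → T]. New: T.
Round 5: (ix) [T → R]. New: R.
Round 6: (i) [R ∧ W → B]. New: B.
Closure: {A, B, E, F, P, R, T, V, W} — 9 facts.

9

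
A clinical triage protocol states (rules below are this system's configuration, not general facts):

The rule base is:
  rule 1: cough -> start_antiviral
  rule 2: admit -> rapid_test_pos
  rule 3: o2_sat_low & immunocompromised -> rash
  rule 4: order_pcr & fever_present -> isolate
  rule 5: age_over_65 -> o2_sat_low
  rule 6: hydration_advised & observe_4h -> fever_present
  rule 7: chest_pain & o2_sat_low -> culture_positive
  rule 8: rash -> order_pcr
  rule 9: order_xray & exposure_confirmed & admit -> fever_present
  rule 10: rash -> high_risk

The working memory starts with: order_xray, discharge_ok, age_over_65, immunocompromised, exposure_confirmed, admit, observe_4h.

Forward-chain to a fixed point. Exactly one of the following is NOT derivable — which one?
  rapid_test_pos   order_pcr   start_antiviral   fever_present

start_antiviral

Round 1: rule 2 [admit -> rapid_test_pos]; rule 5 [age_over_65 -> o2_sat_low]; rule 9 [order_xray & exposure_confirmed & admit -> fever_present]. Adds rapid_test_pos, o2_sat_low, fever_present.
Round 2: rule 3 [o2_sat_low & immunocompromised -> rash]. Adds rash.
Round 3: rule 8 [rash -> order_pcr]; rule 10 [rash -> high_risk]. Adds order_pcr, high_risk.
Round 4: rule 4 [order_pcr & fever_present -> isolate]. Adds isolate.
Derived: rapid_test_pos (round 1), order_pcr (round 3), fever_present (round 1). start_antiviral never appears in any round.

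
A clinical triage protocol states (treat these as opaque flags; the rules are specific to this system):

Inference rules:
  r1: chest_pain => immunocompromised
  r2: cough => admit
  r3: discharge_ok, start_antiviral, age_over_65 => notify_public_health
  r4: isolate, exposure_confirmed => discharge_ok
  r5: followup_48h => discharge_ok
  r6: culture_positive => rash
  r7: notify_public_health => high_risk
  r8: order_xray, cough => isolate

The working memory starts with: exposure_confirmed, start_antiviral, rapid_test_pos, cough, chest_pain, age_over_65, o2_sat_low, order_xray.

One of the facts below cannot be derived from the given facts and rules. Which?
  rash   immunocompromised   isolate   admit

rash

[1] r1 [chest_pain => immunocompromised]; r2 [cough => admit]; r8 [order_xray, cough => isolate]. ⇒ new: immunocompromised, admit, isolate.
[2] r4 [isolate, exposure_confirmed => discharge_ok]. ⇒ new: discharge_ok.
[3] r3 [discharge_ok, start_antiviral, age_over_65 => notify_public_health]. ⇒ new: notify_public_health.
[4] r7 [notify_public_health => high_risk]. ⇒ new: high_risk.
Derived: isolate (round 1), admit (round 1), immunocompromised (round 1). rash never appears in any round.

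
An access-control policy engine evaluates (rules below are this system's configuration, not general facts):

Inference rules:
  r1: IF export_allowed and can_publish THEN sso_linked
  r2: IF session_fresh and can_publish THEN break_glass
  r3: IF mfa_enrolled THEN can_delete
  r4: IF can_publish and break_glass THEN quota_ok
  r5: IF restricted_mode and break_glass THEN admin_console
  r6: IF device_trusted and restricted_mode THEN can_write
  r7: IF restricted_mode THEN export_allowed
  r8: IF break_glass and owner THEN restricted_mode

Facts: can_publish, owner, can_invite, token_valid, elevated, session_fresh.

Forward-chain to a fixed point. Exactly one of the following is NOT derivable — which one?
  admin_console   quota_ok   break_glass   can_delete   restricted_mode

[1] r2 [IF session_fresh and can_publish THEN break_glass]. ⇒ new: break_glass.
[2] r4 [IF can_publish and break_glass THEN quota_ok]; r8 [IF break_glass and owner THEN restricted_mode]. ⇒ new: quota_ok, restricted_mode.
[3] r5 [IF restricted_mode and break_glass THEN admin_console]; r7 [IF restricted_mode THEN export_allowed]. ⇒ new: admin_console, export_allowed.
[4] r1 [IF export_allowed and can_publish THEN sso_linked]. ⇒ new: sso_linked.
Derived: admin_console (round 3), restricted_mode (round 2), break_glass (round 1), quota_ok (round 2). can_delete never appears in any round.

can_delete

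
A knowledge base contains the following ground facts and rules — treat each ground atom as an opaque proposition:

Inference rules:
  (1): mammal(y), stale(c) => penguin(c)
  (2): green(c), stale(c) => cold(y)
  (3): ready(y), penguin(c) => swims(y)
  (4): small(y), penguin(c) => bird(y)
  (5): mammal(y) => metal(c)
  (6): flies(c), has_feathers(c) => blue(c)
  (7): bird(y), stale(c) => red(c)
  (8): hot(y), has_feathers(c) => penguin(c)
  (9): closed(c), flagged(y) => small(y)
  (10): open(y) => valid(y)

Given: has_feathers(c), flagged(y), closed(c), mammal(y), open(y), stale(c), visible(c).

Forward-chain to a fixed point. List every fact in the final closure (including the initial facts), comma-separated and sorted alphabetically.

bird(y), closed(c), flagged(y), has_feathers(c), mammal(y), metal(c), open(y), penguin(c), red(c), small(y), stale(c), valid(y), visible(c)

[1] (1) [mammal(y), stale(c) => penguin(c)]; (5) [mammal(y) => metal(c)]; (9) [closed(c), flagged(y) => small(y)]; (10) [open(y) => valid(y)]. ⇒ new: penguin(c), metal(c), small(y), valid(y).
[2] (4) [small(y), penguin(c) => bird(y)]. ⇒ new: bird(y).
[3] (7) [bird(y), stale(c) => red(c)]. ⇒ new: red(c).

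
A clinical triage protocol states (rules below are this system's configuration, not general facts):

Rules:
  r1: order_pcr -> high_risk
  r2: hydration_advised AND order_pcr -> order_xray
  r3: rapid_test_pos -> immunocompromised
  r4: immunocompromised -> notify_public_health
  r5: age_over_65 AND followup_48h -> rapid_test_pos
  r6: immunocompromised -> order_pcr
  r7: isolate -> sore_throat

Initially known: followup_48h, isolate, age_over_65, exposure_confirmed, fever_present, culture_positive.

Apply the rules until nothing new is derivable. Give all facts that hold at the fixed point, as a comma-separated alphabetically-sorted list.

Round 1 fires r5, r7, giving rapid_test_pos, sore_throat.
Round 2 fires r3, giving immunocompromised.
Round 3 fires r4, r6, giving notify_public_health, order_pcr.
Round 4 fires r1, giving high_risk.

age_over_65, culture_positive, exposure_confirmed, fever_present, followup_48h, high_risk, immunocompromised, isolate, notify_public_health, order_pcr, rapid_test_pos, sore_throat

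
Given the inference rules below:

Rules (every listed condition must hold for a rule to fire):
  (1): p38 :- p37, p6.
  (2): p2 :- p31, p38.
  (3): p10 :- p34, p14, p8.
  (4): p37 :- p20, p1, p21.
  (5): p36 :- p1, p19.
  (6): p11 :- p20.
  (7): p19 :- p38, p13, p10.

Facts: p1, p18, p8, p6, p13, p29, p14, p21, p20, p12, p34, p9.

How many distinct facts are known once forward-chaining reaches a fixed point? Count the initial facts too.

18

[1] (3) [p10 :- p34, p14, p8.]; (4) [p37 :- p20, p1, p21.]; (6) [p11 :- p20.]. ⇒ new: p10, p37, p11.
[2] (1) [p38 :- p37, p6.]. ⇒ new: p38.
[3] (7) [p19 :- p38, p13, p10.]. ⇒ new: p19.
[4] (5) [p36 :- p1, p19.]. ⇒ new: p36.
Closure: {p1, p10, p11, p12, p13, p14, p18, p19, p20, p21, p29, p34, p36, p37, p38, p6, p8, p9} — 18 facts.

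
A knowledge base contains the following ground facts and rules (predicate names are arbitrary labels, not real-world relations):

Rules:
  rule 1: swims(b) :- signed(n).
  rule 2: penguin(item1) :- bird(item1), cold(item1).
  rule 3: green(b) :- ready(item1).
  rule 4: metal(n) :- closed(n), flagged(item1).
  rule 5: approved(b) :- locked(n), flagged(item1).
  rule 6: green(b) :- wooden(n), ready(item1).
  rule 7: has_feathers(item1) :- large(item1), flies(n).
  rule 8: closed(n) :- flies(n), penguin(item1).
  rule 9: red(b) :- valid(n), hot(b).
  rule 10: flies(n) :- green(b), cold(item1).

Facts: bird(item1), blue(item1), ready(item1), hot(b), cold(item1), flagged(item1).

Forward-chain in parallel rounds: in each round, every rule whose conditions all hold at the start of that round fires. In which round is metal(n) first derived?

4

Round 1 — rule 2, rule 3, derive penguin(item1), green(b).
Round 2 — rule 10, derive flies(n).
Round 3 — rule 8, derive closed(n).
Round 4 — rule 4, derive metal(n).
metal(n) first appears in round 4.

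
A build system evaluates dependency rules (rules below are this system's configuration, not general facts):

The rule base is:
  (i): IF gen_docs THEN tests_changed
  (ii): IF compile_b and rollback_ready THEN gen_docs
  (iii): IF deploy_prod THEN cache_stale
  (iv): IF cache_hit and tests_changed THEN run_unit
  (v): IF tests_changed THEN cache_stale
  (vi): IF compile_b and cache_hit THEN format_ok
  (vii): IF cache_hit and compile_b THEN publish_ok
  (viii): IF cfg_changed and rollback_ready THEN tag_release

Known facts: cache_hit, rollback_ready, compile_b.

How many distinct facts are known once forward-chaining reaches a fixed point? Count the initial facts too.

9

Round 1 fires (ii), (vi), (vii), giving gen_docs, format_ok, publish_ok.
Round 2 fires (i), giving tests_changed.
Round 3 fires (iv), (v), giving run_unit, cache_stale.
Closure: {cache_hit, cache_stale, compile_b, format_ok, gen_docs, publish_ok, rollback_ready, run_unit, tests_changed} — 9 facts.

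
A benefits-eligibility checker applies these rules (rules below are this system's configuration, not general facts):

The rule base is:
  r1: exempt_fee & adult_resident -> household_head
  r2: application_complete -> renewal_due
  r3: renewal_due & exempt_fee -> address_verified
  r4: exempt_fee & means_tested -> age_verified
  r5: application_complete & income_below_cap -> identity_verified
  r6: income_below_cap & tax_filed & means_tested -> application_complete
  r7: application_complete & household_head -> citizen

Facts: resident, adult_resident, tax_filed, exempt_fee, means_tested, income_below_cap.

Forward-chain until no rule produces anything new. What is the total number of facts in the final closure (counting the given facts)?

Round 1: r1 [exempt_fee & adult_resident -> household_head]; r4 [exempt_fee & means_tested -> age_verified]; r6 [income_below_cap & tax_filed & means_tested -> application_complete]. Adds household_head, age_verified, application_complete.
Round 2: r2 [application_complete -> renewal_due]; r5 [application_complete & income_below_cap -> identity_verified]; r7 [application_complete & household_head -> citizen]. Adds renewal_due, identity_verified, citizen.
Round 3: r3 [renewal_due & exempt_fee -> address_verified]. Adds address_verified.
Closure: {address_verified, adult_resident, age_verified, application_complete, citizen, exempt_fee, household_head, identity_verified, income_below_cap, means_tested, renewal_due, resident, tax_filed} — 13 facts.

13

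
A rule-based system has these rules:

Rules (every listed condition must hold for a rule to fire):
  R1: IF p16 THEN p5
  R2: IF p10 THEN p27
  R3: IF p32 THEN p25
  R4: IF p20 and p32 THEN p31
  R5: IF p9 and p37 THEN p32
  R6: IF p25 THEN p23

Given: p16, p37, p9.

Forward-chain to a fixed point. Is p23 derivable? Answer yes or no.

yes

Round 1 fires R1, R5, giving p5, p32.
Round 2 fires R3, giving p25.
Round 3 fires R6, giving p23.
p23 appears in round 3, so it is derivable.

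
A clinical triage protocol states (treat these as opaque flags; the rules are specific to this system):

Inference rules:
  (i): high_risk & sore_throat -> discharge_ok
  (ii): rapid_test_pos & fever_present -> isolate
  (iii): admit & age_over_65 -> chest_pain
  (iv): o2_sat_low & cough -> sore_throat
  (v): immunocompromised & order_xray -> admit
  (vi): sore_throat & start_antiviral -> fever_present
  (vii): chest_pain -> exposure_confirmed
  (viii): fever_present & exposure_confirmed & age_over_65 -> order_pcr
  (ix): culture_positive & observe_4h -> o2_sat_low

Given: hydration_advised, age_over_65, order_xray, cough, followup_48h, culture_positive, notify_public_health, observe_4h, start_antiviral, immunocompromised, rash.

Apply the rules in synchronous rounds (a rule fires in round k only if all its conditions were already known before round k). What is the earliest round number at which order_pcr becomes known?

4

Round 1: (v) [immunocompromised & order_xray -> admit]; (ix) [culture_positive & observe_4h -> o2_sat_low]. New: admit, o2_sat_low.
Round 2: (iii) [admit & age_over_65 -> chest_pain]; (iv) [o2_sat_low & cough -> sore_throat]. New: chest_pain, sore_throat.
Round 3: (vi) [sore_throat & start_antiviral -> fever_present]; (vii) [chest_pain -> exposure_confirmed]. New: fever_present, exposure_confirmed.
Round 4: (viii) [fever_present & exposure_confirmed & age_over_65 -> order_pcr]. New: order_pcr.
order_pcr first appears in round 4.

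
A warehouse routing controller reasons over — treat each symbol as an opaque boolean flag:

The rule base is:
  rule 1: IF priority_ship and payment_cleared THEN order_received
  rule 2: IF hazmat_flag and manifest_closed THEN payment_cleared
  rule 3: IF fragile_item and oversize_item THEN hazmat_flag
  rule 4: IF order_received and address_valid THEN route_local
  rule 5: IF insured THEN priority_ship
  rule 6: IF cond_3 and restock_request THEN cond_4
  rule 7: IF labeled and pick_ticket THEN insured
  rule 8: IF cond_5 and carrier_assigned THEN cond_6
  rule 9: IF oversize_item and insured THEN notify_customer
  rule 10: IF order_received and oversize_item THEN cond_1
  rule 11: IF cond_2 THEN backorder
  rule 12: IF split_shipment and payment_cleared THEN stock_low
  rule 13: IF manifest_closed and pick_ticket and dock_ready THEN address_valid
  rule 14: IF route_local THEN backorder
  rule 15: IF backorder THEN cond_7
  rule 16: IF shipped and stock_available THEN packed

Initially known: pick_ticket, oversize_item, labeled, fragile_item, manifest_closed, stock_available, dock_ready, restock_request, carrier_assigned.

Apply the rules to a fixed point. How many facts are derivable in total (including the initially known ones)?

20

[1] rule 3 [IF fragile_item and oversize_item THEN hazmat_flag]; rule 7 [IF labeled and pick_ticket THEN insured]; rule 13 [IF manifest_closed and pick_ticket and dock_ready THEN address_valid]. ⇒ new: hazmat_flag, insured, address_valid.
[2] rule 2 [IF hazmat_flag and manifest_closed THEN payment_cleared]; rule 5 [IF insured THEN priority_ship]; rule 9 [IF oversize_item and insured THEN notify_customer]. ⇒ new: payment_cleared, priority_ship, notify_customer.
[3] rule 1 [IF priority_ship and payment_cleared THEN order_received]. ⇒ new: order_received.
[4] rule 4 [IF order_received and address_valid THEN route_local]; rule 10 [IF order_received and oversize_item THEN cond_1]. ⇒ new: route_local, cond_1.
[5] rule 14 [IF route_local THEN backorder]. ⇒ new: backorder.
[6] rule 15 [IF backorder THEN cond_7]. ⇒ new: cond_7.
Closure: {address_valid, backorder, carrier_assigned, cond_1, cond_7, dock_ready, fragile_item, hazmat_flag, insured, labeled, manifest_closed, notify_customer, order_received, oversize_item, payment_cleared, pick_ticket, priority_ship, restock_request, route_local, stock_available} — 20 facts.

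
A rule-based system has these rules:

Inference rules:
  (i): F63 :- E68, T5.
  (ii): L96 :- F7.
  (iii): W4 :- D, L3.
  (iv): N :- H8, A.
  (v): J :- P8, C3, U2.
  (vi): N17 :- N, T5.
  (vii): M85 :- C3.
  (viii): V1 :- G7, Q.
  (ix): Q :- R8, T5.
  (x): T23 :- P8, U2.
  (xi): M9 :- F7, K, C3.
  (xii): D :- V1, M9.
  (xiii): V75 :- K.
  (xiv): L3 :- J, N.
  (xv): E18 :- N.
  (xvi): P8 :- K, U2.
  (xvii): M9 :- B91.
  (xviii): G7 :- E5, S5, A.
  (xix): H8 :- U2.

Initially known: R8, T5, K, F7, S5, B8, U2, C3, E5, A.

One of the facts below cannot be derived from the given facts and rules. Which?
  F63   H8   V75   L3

[1] (ii) [L96 :- F7.]; (vii) [M85 :- C3.]; (ix) [Q :- R8, T5.]; (xi) [M9 :- F7, K, C3.]; (xiii) [V75 :- K.]; (xvi) [P8 :- K, U2.]; (xviii) [G7 :- E5, S5, A.]; (xix) [H8 :- U2.]. ⇒ new: L96, M85, Q, M9, V75, P8, G7, H8.
[2] (iv) [N :- H8, A.]; (v) [J :- P8, C3, U2.]; (viii) [V1 :- G7, Q.]; (x) [T23 :- P8, U2.]. ⇒ new: N, J, V1, T23.
[3] (vi) [N17 :- N, T5.]; (xii) [D :- V1, M9.]; (xiv) [L3 :- J, N.]; (xv) [E18 :- N.]. ⇒ new: N17, D, L3, E18.
[4] (iii) [W4 :- D, L3.]. ⇒ new: W4.
Derived: H8 (round 1), L3 (round 3), V75 (round 1). F63 never appears in any round.

F63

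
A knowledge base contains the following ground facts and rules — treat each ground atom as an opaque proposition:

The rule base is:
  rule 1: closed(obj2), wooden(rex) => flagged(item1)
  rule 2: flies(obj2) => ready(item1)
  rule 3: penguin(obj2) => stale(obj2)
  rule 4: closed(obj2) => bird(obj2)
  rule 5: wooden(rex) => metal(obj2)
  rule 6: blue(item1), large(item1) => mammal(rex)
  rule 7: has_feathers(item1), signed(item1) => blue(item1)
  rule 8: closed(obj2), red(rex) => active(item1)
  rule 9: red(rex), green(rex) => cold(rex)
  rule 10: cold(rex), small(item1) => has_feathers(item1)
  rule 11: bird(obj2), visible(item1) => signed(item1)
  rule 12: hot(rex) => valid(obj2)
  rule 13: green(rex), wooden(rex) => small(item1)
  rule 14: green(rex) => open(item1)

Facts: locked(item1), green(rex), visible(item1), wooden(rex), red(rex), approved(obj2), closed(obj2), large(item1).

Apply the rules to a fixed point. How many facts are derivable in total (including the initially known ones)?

19

Round 1: rule 1 [closed(obj2), wooden(rex) => flagged(item1)]; rule 4 [closed(obj2) => bird(obj2)]; rule 5 [wooden(rex) => metal(obj2)]; rule 8 [closed(obj2), red(rex) => active(item1)]; rule 9 [red(rex), green(rex) => cold(rex)]; rule 13 [green(rex), wooden(rex) => small(item1)]; rule 14 [green(rex) => open(item1)]. New: flagged(item1), bird(obj2), metal(obj2), active(item1), cold(rex), small(item1), open(item1).
Round 2: rule 10 [cold(rex), small(item1) => has_feathers(item1)]; rule 11 [bird(obj2), visible(item1) => signed(item1)]. New: has_feathers(item1), signed(item1).
Round 3: rule 7 [has_feathers(item1), signed(item1) => blue(item1)]. New: blue(item1).
Round 4: rule 6 [blue(item1), large(item1) => mammal(rex)]. New: mammal(rex).
Closure: {active(item1), approved(obj2), bird(obj2), blue(item1), closed(obj2), cold(rex), flagged(item1), green(rex), has_feathers(item1), large(item1), locked(item1), mammal(rex), metal(obj2), open(item1), red(rex), signed(item1), small(item1), visible(item1), wooden(rex)} — 19 facts.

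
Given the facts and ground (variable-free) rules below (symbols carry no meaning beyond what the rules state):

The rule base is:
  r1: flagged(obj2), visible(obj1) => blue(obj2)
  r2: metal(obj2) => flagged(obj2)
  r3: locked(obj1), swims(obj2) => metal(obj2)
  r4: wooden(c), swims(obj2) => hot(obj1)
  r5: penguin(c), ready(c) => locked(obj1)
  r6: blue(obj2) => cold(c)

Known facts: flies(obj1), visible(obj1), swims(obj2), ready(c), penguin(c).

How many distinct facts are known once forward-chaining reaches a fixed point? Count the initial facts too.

10

[1] r5 [penguin(c), ready(c) => locked(obj1)]. ⇒ new: locked(obj1).
[2] r3 [locked(obj1), swims(obj2) => metal(obj2)]. ⇒ new: metal(obj2).
[3] r2 [metal(obj2) => flagged(obj2)]. ⇒ new: flagged(obj2).
[4] r1 [flagged(obj2), visible(obj1) => blue(obj2)]. ⇒ new: blue(obj2).
[5] r6 [blue(obj2) => cold(c)]. ⇒ new: cold(c).
Closure: {blue(obj2), cold(c), flagged(obj2), flies(obj1), locked(obj1), metal(obj2), penguin(c), ready(c), swims(obj2), visible(obj1)} — 10 facts.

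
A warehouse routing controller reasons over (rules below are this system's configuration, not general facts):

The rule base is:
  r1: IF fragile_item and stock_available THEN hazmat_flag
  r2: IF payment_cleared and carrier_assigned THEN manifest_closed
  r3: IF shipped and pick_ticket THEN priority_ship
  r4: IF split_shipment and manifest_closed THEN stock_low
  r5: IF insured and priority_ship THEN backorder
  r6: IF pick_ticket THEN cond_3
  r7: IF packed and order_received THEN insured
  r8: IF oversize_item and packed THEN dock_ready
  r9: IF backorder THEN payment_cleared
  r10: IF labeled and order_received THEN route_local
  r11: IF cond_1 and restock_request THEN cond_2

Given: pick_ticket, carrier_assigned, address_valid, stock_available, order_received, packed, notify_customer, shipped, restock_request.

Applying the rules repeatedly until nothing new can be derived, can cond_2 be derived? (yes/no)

Round 1: r3 [IF shipped and pick_ticket THEN priority_ship]; r6 [IF pick_ticket THEN cond_3]; r7 [IF packed and order_received THEN insured]. Adds priority_ship, cond_3, insured.
Round 2: r5 [IF insured and priority_ship THEN backorder]. Adds backorder.
Round 3: r9 [IF backorder THEN payment_cleared]. Adds payment_cleared.
Round 4: r2 [IF payment_cleared and carrier_assigned THEN manifest_closed]. Adds manifest_closed.
Fixed point reached. cond_2 is concluded only by r11; r11 needs cond_1 (never derived).

no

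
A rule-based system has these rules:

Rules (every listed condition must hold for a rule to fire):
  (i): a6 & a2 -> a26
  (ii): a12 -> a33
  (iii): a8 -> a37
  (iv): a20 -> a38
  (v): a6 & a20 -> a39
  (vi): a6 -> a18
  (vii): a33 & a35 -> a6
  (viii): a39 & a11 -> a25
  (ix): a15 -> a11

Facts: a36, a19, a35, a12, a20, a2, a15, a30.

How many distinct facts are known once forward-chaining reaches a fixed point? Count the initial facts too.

[1] (ii) [a12 -> a33]; (iv) [a20 -> a38]; (ix) [a15 -> a11]. ⇒ new: a33, a38, a11.
[2] (vii) [a33 & a35 -> a6]. ⇒ new: a6.
[3] (i) [a6 & a2 -> a26]; (v) [a6 & a20 -> a39]; (vi) [a6 -> a18]. ⇒ new: a26, a39, a18.
[4] (viii) [a39 & a11 -> a25]. ⇒ new: a25.
Closure: {a11, a12, a15, a18, a19, a2, a20, a25, a26, a30, a33, a35, a36, a38, a39, a6} — 16 facts.

16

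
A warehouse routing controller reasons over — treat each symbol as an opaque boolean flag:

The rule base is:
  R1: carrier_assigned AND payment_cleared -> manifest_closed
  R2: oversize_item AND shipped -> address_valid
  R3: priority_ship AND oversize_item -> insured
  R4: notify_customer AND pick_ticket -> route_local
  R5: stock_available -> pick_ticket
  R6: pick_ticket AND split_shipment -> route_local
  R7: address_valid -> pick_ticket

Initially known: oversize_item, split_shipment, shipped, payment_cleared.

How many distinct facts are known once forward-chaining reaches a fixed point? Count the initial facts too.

Round 1: R2 [oversize_item AND shipped -> address_valid]. New: address_valid.
Round 2: R7 [address_valid -> pick_ticket]. New: pick_ticket.
Round 3: R6 [pick_ticket AND split_shipment -> route_local]. New: route_local.
Closure: {address_valid, oversize_item, payment_cleared, pick_ticket, route_local, shipped, split_shipment} — 7 facts.

7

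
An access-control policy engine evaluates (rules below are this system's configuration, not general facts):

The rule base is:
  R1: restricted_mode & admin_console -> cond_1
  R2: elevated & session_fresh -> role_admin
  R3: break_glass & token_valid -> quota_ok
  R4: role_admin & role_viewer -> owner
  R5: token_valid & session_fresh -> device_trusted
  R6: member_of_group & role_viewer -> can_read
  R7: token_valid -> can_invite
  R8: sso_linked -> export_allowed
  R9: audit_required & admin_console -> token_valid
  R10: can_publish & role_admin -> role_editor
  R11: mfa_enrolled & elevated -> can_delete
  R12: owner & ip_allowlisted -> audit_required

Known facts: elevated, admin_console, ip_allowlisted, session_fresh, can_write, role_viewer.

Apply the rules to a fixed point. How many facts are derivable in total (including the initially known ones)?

12

Round 1 — R2, derive role_admin.
Round 2 — R4, derive owner.
Round 3 — R12, derive audit_required.
Round 4 — R9, derive token_valid.
Round 5 — R5, R7, derive device_trusted, can_invite.
Closure: {admin_console, audit_required, can_invite, can_write, device_trusted, elevated, ip_allowlisted, owner, role_admin, role_viewer, session_fresh, token_valid} — 12 facts.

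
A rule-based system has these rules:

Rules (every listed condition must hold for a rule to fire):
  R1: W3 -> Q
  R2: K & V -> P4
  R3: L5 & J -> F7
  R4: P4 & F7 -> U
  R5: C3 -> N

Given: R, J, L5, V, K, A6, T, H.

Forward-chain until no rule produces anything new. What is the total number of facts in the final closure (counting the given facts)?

Round 1 — R2, R3, derive P4, F7.
Round 2 — R4, derive U.
Closure: {A6, F7, H, J, K, L5, P4, R, T, U, V} — 11 facts.

11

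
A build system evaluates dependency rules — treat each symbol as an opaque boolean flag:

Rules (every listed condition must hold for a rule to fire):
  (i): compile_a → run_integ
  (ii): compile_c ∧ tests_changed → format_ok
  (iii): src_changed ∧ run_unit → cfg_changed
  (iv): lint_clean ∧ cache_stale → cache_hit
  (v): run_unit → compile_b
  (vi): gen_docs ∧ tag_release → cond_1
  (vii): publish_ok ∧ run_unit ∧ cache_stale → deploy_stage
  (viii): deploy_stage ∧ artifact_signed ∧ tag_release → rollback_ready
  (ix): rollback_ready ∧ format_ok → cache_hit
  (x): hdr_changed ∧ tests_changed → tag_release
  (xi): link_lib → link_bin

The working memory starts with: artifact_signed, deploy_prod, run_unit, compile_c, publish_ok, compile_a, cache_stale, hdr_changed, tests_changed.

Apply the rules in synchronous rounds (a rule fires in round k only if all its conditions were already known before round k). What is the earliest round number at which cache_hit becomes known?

3

Round 1: (i) [compile_a → run_integ]; (ii) [compile_c ∧ tests_changed → format_ok]; (v) [run_unit → compile_b]; (vii) [publish_ok ∧ run_unit ∧ cache_stale → deploy_stage]; (x) [hdr_changed ∧ tests_changed → tag_release]. Adds run_integ, format_ok, compile_b, deploy_stage, tag_release.
Round 2: (viii) [deploy_stage ∧ artifact_signed ∧ tag_release → rollback_ready]. Adds rollback_ready.
Round 3: (ix) [rollback_ready ∧ format_ok → cache_hit]. Adds cache_hit.
cache_hit first appears in round 3.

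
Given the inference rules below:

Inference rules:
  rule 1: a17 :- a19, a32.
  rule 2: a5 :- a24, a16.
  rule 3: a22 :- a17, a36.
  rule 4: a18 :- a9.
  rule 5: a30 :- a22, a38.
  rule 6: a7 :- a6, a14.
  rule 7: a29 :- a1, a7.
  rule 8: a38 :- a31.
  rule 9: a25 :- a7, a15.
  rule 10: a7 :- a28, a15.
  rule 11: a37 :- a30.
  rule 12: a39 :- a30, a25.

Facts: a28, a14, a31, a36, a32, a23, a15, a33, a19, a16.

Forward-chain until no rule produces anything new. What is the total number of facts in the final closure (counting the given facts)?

18

Round 1 fires rule 1, rule 8, rule 10, giving a17, a38, a7.
Round 2 fires rule 3, rule 9, giving a22, a25.
Round 3 fires rule 5, giving a30.
Round 4 fires rule 11, rule 12, giving a37, a39.
Closure: {a14, a15, a16, a17, a19, a22, a23, a25, a28, a30, a31, a32, a33, a36, a37, a38, a39, a7} — 18 facts.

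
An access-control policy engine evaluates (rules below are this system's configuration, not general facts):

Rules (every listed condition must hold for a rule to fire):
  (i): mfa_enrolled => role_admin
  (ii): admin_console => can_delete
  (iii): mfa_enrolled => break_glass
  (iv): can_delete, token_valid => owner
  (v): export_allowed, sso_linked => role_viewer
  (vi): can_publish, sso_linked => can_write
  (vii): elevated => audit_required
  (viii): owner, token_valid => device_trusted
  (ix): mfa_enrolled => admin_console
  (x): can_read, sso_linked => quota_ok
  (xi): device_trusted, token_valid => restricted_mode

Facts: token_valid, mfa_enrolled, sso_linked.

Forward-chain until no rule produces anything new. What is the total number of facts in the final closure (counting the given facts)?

10

Round 1: (i) [mfa_enrolled => role_admin]; (iii) [mfa_enrolled => break_glass]; (ix) [mfa_enrolled => admin_console]. Adds role_admin, break_glass, admin_console.
Round 2: (ii) [admin_console => can_delete]. Adds can_delete.
Round 3: (iv) [can_delete, token_valid => owner]. Adds owner.
Round 4: (viii) [owner, token_valid => device_trusted]. Adds device_trusted.
Round 5: (xi) [device_trusted, token_valid => restricted_mode]. Adds restricted_mode.
Closure: {admin_console, break_glass, can_delete, device_trusted, mfa_enrolled, owner, restricted_mode, role_admin, sso_linked, token_valid} — 10 facts.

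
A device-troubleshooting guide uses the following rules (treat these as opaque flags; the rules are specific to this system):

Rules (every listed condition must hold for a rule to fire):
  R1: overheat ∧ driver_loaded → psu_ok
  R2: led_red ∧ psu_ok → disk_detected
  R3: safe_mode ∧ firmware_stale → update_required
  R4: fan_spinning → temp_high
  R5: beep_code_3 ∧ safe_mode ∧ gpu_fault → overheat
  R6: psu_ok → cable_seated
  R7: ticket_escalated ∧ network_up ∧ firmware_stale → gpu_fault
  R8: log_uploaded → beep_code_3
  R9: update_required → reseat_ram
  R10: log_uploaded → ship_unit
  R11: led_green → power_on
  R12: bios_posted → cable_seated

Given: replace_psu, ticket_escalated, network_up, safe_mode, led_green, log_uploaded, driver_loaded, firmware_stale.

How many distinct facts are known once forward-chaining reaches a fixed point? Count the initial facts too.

Round 1: R3 [safe_mode ∧ firmware_stale → update_required]; R7 [ticket_escalated ∧ network_up ∧ firmware_stale → gpu_fault]; R8 [log_uploaded → beep_code_3]; R10 [log_uploaded → ship_unit]; R11 [led_green → power_on]. Adds update_required, gpu_fault, beep_code_3, ship_unit, power_on.
Round 2: R5 [beep_code_3 ∧ safe_mode ∧ gpu_fault → overheat]; R9 [update_required → reseat_ram]. Adds overheat, reseat_ram.
Round 3: R1 [overheat ∧ driver_loaded → psu_ok]. Adds psu_ok.
Round 4: R6 [psu_ok → cable_seated]. Adds cable_seated.
Closure: {beep_code_3, cable_seated, driver_loaded, firmware_stale, gpu_fault, led_green, log_uploaded, network_up, overheat, power_on, psu_ok, replace_psu, reseat_ram, safe_mode, ship_unit, ticket_escalated, update_required} — 17 facts.

17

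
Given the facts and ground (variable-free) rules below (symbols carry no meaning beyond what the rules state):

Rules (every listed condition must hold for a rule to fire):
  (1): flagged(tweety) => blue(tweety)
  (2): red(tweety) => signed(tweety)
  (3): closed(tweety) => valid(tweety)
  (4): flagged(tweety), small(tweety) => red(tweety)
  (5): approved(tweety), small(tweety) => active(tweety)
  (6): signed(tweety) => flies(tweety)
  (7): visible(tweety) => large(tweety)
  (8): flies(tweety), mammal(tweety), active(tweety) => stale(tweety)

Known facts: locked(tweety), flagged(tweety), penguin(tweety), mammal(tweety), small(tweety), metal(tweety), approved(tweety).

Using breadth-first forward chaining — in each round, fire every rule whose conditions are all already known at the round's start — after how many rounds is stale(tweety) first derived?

4

Round 1 — (1), (4), (5), derive blue(tweety), red(tweety), active(tweety).
Round 2 — (2), derive signed(tweety).
Round 3 — (6), derive flies(tweety).
Round 4 — (8), derive stale(tweety).
stale(tweety) first appears in round 4.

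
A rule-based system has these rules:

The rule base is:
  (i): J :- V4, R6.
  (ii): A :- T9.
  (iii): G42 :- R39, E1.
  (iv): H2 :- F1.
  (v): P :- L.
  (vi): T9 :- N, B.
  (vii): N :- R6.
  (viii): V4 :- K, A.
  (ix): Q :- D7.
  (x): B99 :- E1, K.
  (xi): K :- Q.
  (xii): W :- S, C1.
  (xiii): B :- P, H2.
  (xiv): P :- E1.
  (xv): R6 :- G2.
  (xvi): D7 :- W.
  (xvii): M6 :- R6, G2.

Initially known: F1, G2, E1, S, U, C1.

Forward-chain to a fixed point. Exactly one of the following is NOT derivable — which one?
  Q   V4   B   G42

Round 1: (iv) [H2 :- F1.]; (xii) [W :- S, C1.]; (xiv) [P :- E1.]; (xv) [R6 :- G2.]. New: H2, W, P, R6.
Round 2: (vii) [N :- R6.]; (xiii) [B :- P, H2.]; (xvi) [D7 :- W.]; (xvii) [M6 :- R6, G2.]. New: N, B, D7, M6.
Round 3: (vi) [T9 :- N, B.]; (ix) [Q :- D7.]. New: T9, Q.
Round 4: (ii) [A :- T9.]; (xi) [K :- Q.]. New: A, K.
Round 5: (viii) [V4 :- K, A.]; (x) [B99 :- E1, K.]. New: V4, B99.
Round 6: (i) [J :- V4, R6.]. New: J.
Derived: V4 (round 5), B (round 2), Q (round 3). G42 never appears in any round.

G42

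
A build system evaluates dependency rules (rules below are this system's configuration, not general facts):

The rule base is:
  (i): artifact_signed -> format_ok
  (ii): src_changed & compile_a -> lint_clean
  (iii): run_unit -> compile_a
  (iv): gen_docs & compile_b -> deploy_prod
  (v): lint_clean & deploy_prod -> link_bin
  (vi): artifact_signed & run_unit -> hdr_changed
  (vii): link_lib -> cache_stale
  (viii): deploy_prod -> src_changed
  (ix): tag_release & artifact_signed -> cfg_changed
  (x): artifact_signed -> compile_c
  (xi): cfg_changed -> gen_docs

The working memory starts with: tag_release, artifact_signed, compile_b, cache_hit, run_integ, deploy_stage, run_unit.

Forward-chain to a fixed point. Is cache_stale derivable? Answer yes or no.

Round 1: (i) [artifact_signed -> format_ok]; (iii) [run_unit -> compile_a]; (vi) [artifact_signed & run_unit -> hdr_changed]; (ix) [tag_release & artifact_signed -> cfg_changed]; (x) [artifact_signed -> compile_c]. Adds format_ok, compile_a, hdr_changed, cfg_changed, compile_c.
Round 2: (xi) [cfg_changed -> gen_docs]. Adds gen_docs.
Round 3: (iv) [gen_docs & compile_b -> deploy_prod]. Adds deploy_prod.
Round 4: (viii) [deploy_prod -> src_changed]. Adds src_changed.
Round 5: (ii) [src_changed & compile_a -> lint_clean]. Adds lint_clean.
Round 6: (v) [lint_clean & deploy_prod -> link_bin]. Adds link_bin.
Fixed point reached. cache_stale is concluded only by (vii); (vii) needs link_lib (never derived).

no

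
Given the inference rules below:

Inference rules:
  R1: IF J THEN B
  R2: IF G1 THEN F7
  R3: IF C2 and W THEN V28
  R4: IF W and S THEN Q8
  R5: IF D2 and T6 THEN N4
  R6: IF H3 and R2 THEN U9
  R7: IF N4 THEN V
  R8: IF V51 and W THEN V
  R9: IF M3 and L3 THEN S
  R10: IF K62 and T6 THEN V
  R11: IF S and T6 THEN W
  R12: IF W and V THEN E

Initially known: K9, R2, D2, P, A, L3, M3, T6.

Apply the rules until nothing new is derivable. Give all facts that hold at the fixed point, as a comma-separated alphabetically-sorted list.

A, D2, E, K9, L3, M3, N4, P, Q8, R2, S, T6, V, W

Round 1 fires R5, R9, giving N4, S.
Round 2 fires R7, R11, giving V, W.
Round 3 fires R4, R12, giving Q8, E.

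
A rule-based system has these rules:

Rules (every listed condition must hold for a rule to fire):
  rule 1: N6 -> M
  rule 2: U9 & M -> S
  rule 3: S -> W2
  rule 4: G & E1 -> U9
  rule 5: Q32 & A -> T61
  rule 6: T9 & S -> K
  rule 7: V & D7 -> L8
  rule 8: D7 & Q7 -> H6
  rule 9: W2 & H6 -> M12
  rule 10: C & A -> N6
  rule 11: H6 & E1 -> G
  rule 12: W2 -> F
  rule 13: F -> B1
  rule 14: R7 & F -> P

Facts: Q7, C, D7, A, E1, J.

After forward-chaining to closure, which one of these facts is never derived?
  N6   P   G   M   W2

P

Round 1 fires rule 8, rule 10, giving H6, N6.
Round 2 fires rule 1, rule 11, giving M, G.
Round 3 fires rule 4, giving U9.
Round 4 fires rule 2, giving S.
Round 5 fires rule 3, giving W2.
Round 6 fires rule 9, rule 12, giving M12, F.
Round 7 fires rule 13, giving B1.
Derived: N6 (round 1), G (round 2), M (round 2), W2 (round 5). P never appears in any round.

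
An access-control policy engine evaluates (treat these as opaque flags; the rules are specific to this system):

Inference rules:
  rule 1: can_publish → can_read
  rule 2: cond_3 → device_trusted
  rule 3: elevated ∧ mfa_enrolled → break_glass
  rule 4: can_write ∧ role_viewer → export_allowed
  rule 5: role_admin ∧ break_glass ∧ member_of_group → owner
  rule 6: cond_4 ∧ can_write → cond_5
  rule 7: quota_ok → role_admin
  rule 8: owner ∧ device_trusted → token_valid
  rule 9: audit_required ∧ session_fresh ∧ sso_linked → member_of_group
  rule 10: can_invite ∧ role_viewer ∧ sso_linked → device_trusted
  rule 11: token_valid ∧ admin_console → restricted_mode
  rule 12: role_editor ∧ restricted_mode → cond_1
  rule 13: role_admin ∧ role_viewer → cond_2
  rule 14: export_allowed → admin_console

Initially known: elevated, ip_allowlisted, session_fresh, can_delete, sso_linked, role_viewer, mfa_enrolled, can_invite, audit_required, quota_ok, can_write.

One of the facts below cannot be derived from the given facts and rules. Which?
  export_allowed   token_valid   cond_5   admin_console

[1] rule 3 [elevated ∧ mfa_enrolled → break_glass]; rule 4 [can_write ∧ role_viewer → export_allowed]; rule 7 [quota_ok → role_admin]; rule 9 [audit_required ∧ session_fresh ∧ sso_linked → member_of_group]; rule 10 [can_invite ∧ role_viewer ∧ sso_linked → device_trusted]. ⇒ new: break_glass, export_allowed, role_admin, member_of_group, device_trusted.
[2] rule 5 [role_admin ∧ break_glass ∧ member_of_group → owner]; rule 13 [role_admin ∧ role_viewer → cond_2]; rule 14 [export_allowed → admin_console]. ⇒ new: owner, cond_2, admin_console.
[3] rule 8 [owner ∧ device_trusted → token_valid]. ⇒ new: token_valid.
[4] rule 11 [token_valid ∧ admin_console → restricted_mode]. ⇒ new: restricted_mode.
Derived: admin_console (round 2), export_allowed (round 1), token_valid (round 3). cond_5 never appears in any round.

cond_5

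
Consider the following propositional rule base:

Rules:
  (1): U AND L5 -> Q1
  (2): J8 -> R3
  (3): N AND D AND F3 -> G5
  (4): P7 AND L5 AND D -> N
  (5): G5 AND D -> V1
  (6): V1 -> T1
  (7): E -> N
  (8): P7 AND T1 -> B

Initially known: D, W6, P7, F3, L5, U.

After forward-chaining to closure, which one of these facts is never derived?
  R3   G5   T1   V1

R3

[1] (1) [U AND L5 -> Q1]; (4) [P7 AND L5 AND D -> N]. ⇒ new: Q1, N.
[2] (3) [N AND D AND F3 -> G5]. ⇒ new: G5.
[3] (5) [G5 AND D -> V1]. ⇒ new: V1.
[4] (6) [V1 -> T1]. ⇒ new: T1.
[5] (8) [P7 AND T1 -> B]. ⇒ new: B.
Derived: G5 (round 2), T1 (round 4), V1 (round 3). R3 never appears in any round.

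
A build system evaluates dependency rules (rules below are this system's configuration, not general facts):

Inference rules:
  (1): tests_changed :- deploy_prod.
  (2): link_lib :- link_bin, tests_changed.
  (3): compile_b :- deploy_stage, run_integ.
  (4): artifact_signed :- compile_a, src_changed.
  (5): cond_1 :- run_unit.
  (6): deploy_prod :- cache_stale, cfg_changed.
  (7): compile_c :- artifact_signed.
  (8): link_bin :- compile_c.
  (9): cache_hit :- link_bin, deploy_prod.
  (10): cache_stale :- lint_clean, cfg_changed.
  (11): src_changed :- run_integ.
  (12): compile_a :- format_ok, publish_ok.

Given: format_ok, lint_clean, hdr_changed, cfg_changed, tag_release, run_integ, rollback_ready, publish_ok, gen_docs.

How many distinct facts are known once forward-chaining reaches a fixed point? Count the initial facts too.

19

[1] (10) [cache_stale :- lint_clean, cfg_changed.]; (11) [src_changed :- run_integ.]; (12) [compile_a :- format_ok, publish_ok.]. ⇒ new: cache_stale, src_changed, compile_a.
[2] (4) [artifact_signed :- compile_a, src_changed.]; (6) [deploy_prod :- cache_stale, cfg_changed.]. ⇒ new: artifact_signed, deploy_prod.
[3] (1) [tests_changed :- deploy_prod.]; (7) [compile_c :- artifact_signed.]. ⇒ new: tests_changed, compile_c.
[4] (8) [link_bin :- compile_c.]. ⇒ new: link_bin.
[5] (2) [link_lib :- link_bin, tests_changed.]; (9) [cache_hit :- link_bin, deploy_prod.]. ⇒ new: link_lib, cache_hit.
Closure: {artifact_signed, cache_hit, cache_stale, cfg_changed, compile_a, compile_c, deploy_prod, format_ok, gen_docs, hdr_changed, link_bin, link_lib, lint_clean, publish_ok, rollback_ready, run_integ, src_changed, tag_release, tests_changed} — 19 facts.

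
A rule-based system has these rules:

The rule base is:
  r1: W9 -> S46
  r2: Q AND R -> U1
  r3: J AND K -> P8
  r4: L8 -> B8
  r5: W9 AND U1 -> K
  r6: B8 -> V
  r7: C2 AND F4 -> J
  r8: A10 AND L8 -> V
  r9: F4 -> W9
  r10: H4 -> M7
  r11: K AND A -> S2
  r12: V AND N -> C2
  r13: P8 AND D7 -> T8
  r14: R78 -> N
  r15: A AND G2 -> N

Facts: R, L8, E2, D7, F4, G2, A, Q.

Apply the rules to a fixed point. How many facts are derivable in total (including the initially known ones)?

20

[1] r2 [Q AND R -> U1]; r4 [L8 -> B8]; r9 [F4 -> W9]; r15 [A AND G2 -> N]. ⇒ new: U1, B8, W9, N.
[2] r1 [W9 -> S46]; r5 [W9 AND U1 -> K]; r6 [B8 -> V]. ⇒ new: S46, K, V.
[3] r11 [K AND A -> S2]; r12 [V AND N -> C2]. ⇒ new: S2, C2.
[4] r7 [C2 AND F4 -> J]. ⇒ new: J.
[5] r3 [J AND K -> P8]. ⇒ new: P8.
[6] r13 [P8 AND D7 -> T8]. ⇒ new: T8.
Closure: {A, B8, C2, D7, E2, F4, G2, J, K, L8, N, P8, Q, R, S2, S46, T8, U1, V, W9} — 20 facts.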